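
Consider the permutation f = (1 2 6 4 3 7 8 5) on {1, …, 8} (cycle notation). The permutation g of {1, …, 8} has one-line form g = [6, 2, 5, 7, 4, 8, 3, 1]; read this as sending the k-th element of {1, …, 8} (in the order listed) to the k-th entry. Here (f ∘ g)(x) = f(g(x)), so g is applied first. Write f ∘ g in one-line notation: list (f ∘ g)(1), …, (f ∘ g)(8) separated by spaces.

4 6 1 8 3 5 7 2

For each element, apply g then f: 1 → 6 → 4; 2 → 2 → 6; 3 → 5 → 1; 4 → 7 → 8; 5 → 4 → 3; 6 → 8 → 5; 7 → 3 → 7; 8 → 1 → 2.
So f ∘ g in one-line form is 4 6 1 8 3 5 7 2.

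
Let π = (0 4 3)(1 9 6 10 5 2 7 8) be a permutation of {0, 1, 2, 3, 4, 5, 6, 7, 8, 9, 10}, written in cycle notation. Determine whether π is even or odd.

The cycle lengths are 8, 3.
A cycle is odd iff its length is even; π has 1 even-length cycle, so sgn(π) = (−1)^1 and π is odd.

odd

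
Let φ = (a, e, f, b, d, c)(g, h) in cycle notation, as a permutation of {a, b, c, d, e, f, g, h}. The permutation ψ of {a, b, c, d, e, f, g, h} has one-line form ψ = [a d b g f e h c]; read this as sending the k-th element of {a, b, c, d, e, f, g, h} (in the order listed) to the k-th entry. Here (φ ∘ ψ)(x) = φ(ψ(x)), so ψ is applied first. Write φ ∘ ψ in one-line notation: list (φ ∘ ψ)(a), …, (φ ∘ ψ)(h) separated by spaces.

e c d h b f g a

(φ ∘ ψ)(x) = φ(ψ(x)). Computing each image: φ(ψ(a)) = φ(a) = e, φ(ψ(b)) = φ(d) = c, φ(ψ(c)) = φ(b) = d, φ(ψ(d)) = φ(g) = h, φ(ψ(e)) = φ(f) = b, φ(ψ(f)) = φ(e) = f, φ(ψ(g)) = φ(h) = g, φ(ψ(h)) = φ(c) = a.
Hence φ ∘ ψ = [e c d h b f g a].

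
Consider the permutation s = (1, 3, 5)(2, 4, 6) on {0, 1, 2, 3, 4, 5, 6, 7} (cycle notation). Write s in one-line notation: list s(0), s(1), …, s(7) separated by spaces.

Each element maps to the next entry in its cycle (wrapping to the front): 0→0, 1→3, 2→4, 3→5, 4→6, 5→1, 6→2, 7→7.
Listing these in domain order gives 0 3 4 5 6 1 2 7.

0 3 4 5 6 1 2 7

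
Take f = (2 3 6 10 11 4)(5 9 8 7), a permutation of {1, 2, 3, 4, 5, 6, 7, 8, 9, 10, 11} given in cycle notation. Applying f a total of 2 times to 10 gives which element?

4

10 lies in the 6-cycle (2 3 6 10 11 4).
Advancing 2 steps from 10: 10 → 11 → 4.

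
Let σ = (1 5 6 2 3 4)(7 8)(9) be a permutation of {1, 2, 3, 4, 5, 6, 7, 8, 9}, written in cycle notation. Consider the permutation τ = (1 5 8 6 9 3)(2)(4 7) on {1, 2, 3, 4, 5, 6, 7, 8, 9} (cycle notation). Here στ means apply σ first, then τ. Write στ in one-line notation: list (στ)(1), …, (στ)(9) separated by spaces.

8 1 7 5 9 2 6 4 3

(στ)(x) = τ(σ(x)). Computing each image: τ(σ(1)) = τ(5) = 8, τ(σ(2)) = τ(3) = 1, τ(σ(3)) = τ(4) = 7, τ(σ(4)) = τ(1) = 5, τ(σ(5)) = τ(6) = 9, τ(σ(6)) = τ(2) = 2, τ(σ(7)) = τ(8) = 6, τ(σ(8)) = τ(7) = 4, τ(σ(9)) = τ(9) = 3.
Hence στ = [8 1 7 5 9 2 6 4 3].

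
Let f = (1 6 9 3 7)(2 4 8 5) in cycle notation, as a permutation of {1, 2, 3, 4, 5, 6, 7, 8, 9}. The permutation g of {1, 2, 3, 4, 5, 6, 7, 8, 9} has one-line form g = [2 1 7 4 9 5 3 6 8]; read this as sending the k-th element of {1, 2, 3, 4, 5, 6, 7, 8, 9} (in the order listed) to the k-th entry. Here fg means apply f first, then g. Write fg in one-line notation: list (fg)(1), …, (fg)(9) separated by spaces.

5 4 3 6 1 8 2 9 7

(fg)(x) = g(f(x)). Computing each image: g(f(1)) = g(6) = 5, g(f(2)) = g(4) = 4, g(f(3)) = g(7) = 3, g(f(4)) = g(8) = 6, g(f(5)) = g(2) = 1, g(f(6)) = g(9) = 8, g(f(7)) = g(1) = 2, g(f(8)) = g(5) = 9, g(f(9)) = g(3) = 7.
Hence fg = [5 4 3 6 1 8 2 9 7].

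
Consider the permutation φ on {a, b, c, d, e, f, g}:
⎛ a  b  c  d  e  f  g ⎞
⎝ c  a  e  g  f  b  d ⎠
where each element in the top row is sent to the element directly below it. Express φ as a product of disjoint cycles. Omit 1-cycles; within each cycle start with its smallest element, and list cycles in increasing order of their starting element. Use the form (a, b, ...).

(a, c, e, f, b)(d, g)

Iterating φ from a gives a → c → e → f → b → a; that is the 5-cycle (a, c, e, f, b).
Repeating from the next unused element and collecting all non-trivial cycles gives (a, c, e, f, b)(d, g).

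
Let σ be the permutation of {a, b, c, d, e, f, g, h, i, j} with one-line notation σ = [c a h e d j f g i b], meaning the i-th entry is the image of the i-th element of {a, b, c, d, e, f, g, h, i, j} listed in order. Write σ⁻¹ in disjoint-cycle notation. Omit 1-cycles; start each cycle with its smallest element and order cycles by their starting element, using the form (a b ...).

(a b j f g h c)(d e)

The cycle decomposition of σ is (a c h g f j b)(d e).
Reversing each cycle (and rotating so the smallest element leads) gives σ⁻¹ = (a b j f g h c)(d e).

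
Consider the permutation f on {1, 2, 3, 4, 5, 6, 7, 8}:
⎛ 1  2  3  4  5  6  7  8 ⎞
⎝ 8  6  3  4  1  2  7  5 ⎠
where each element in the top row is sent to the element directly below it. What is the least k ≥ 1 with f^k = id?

Writing f as disjoint cycles, the cycle lengths are 3, 2, 1, 1, 1.
The order is lcm(3, 2) = 6.

6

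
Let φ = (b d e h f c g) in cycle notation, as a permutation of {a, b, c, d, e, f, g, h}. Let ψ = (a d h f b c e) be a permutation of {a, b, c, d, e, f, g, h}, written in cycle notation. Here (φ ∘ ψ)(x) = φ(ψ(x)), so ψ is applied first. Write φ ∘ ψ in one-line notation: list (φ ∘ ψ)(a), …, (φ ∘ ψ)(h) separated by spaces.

e g h f a d b c

For each element, apply ψ then φ: a → d → e; b → c → g; c → e → h; d → h → f; e → a → a; f → b → d; g → g → b; h → f → c.
Collecting the images, φ ∘ ψ = [e g h f a d b c].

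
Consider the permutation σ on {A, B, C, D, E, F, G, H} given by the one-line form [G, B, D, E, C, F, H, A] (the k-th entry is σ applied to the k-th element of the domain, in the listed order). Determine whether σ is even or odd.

In disjoint-cycle form the cycle lengths are 3, 3, 1, 1.
A cycle is odd iff its length is even; σ has 0 even-length cycles, so sgn(σ) = (−1)^0 and σ is even.

even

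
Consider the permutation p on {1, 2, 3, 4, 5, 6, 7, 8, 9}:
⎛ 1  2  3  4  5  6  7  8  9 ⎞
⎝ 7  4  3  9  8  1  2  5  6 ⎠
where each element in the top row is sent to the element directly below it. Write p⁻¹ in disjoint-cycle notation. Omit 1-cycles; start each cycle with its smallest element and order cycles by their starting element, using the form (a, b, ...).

(1, 6, 9, 4, 2, 7)(5, 8)

First write p in disjoint cycles: (1, 7, 2, 4, 9, 6)(5, 8).
The inverse reverses every cycle; in canonical form, p⁻¹ = (1, 6, 9, 4, 2, 7)(5, 8).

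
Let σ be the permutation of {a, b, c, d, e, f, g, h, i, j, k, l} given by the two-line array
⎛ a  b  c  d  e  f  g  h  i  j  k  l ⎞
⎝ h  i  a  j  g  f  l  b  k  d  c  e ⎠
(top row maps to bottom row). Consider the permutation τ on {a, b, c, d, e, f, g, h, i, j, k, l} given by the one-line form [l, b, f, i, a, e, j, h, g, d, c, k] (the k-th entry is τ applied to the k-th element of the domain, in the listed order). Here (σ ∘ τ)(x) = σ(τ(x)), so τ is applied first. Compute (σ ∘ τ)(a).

e

First apply τ: τ(a) = l, then σ(l) = e. Thus (σ ∘ τ)(a) = e.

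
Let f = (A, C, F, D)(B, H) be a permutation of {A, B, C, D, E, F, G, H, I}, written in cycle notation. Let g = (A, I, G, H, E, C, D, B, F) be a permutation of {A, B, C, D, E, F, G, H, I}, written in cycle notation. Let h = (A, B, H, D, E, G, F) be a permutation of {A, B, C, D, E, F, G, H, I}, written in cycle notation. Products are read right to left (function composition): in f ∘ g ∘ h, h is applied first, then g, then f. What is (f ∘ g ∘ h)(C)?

A

Chase C: h(C) = C; g(C) = D; f(D) = A. Hence (f ∘ g ∘ h)(C) = A.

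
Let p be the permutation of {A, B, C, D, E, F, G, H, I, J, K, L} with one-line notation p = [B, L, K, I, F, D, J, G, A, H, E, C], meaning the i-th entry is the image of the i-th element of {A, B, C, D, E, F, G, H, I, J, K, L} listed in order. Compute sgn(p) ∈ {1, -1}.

In disjoint-cycle form the cycle lengths are 9, 3.
A cycle of length ℓ contributes ℓ−1 transpositions, so p is a product of 8 + 2 = 10 transpositions — even.

1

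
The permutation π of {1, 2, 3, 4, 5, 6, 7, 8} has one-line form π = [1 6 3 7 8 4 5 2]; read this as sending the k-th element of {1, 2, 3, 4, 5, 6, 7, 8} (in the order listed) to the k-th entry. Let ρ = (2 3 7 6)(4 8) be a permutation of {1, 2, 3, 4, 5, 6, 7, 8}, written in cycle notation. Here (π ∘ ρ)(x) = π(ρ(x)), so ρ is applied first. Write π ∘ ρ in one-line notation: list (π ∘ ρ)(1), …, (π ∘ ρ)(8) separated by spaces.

1 3 5 2 8 6 4 7

(π ∘ ρ)(x) = π(ρ(x)). Computing each image: π(ρ(1)) = π(1) = 1, π(ρ(2)) = π(3) = 3, π(ρ(3)) = π(7) = 5, π(ρ(4)) = π(8) = 2, π(ρ(5)) = π(5) = 8, π(ρ(6)) = π(2) = 6, π(ρ(7)) = π(6) = 4, π(ρ(8)) = π(4) = 7.
Hence π ∘ ρ = [1 3 5 2 8 6 4 7].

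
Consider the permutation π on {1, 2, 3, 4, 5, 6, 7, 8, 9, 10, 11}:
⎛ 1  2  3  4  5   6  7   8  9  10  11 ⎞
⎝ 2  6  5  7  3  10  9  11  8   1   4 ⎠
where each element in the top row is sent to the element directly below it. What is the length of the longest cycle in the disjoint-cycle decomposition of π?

Decomposing into disjoint cycles gives (1, 2, 6, 10)(3, 5)(4, 7, 9, 8, 11); the longest has length 5.

5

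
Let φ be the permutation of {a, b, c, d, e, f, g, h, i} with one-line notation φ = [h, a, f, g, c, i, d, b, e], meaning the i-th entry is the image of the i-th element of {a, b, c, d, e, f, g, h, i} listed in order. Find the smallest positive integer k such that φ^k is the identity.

12

Decomposing into disjoint cycles gives cycle lengths 4, 3, 2.
The order of φ is the least common multiple of its cycle lengths: lcm(4, 3, 2) = 12.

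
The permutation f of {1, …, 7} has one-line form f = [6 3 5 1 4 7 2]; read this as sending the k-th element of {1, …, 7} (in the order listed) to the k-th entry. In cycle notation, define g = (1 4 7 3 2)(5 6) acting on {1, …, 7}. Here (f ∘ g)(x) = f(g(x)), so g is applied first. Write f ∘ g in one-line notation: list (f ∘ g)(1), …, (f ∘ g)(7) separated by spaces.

(f ∘ g)(x) = f(g(x)). Computing each image: f(g(1)) = f(4) = 1, f(g(2)) = f(1) = 6, f(g(3)) = f(2) = 3, f(g(4)) = f(7) = 2, f(g(5)) = f(6) = 7, f(g(6)) = f(5) = 4, f(g(7)) = f(3) = 5.
Hence f ∘ g = [1 6 3 2 7 4 5].

1 6 3 2 7 4 5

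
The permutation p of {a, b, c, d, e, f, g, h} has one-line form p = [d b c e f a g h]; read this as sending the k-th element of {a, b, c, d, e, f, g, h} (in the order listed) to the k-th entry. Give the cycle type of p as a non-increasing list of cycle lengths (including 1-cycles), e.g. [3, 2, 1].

[4, 1, 1, 1, 1]

The disjoint cycles are (a, d, e, f)(b)(c)(g)(h), with lengths 4, 1, 1, 1, 1 in non-increasing order.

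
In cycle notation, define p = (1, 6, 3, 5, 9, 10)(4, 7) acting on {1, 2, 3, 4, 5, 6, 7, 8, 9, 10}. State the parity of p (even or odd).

even

The cycle lengths are 6, 2, 1, 1.
A cycle is odd iff its length is even; p has 2 even-length cycles, so sgn(p) = (−1)^2 and p is even.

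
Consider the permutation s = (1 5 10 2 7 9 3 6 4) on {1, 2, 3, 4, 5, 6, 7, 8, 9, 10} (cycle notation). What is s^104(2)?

4

2 lies in the 9-cycle (1 5 10 2 7 9 3 6 4).
On a 9-cycle, s^9 is the identity, so s^104 = s^5 there (104 ≡ 5 mod 9).
Stepping 5 places around the cycle: 2 → 7 → 9 → 3 → 6 → 4.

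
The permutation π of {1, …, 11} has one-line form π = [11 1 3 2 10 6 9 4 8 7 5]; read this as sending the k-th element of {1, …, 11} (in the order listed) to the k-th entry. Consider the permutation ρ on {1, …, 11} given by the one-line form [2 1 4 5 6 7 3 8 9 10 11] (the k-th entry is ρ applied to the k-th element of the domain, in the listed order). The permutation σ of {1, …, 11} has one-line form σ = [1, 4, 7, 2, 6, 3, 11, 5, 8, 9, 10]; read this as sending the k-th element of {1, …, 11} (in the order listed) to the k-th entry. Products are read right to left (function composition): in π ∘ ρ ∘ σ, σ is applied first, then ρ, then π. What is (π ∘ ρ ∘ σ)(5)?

9

Chase 5: σ(5) = 6; ρ(6) = 7; π(7) = 9. Hence (π ∘ ρ ∘ σ)(5) = 9.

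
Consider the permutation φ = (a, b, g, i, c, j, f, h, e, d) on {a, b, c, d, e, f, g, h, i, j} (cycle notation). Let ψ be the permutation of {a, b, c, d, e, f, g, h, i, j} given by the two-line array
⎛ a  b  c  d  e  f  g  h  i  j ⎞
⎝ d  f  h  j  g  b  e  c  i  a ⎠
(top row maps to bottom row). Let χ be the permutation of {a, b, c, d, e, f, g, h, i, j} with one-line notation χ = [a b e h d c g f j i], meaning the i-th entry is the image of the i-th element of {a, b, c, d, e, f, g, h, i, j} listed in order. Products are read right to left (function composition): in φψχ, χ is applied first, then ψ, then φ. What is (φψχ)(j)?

Chase j: χ(j) = i; ψ(i) = i; φ(i) = c. Hence (φψχ)(j) = c.

c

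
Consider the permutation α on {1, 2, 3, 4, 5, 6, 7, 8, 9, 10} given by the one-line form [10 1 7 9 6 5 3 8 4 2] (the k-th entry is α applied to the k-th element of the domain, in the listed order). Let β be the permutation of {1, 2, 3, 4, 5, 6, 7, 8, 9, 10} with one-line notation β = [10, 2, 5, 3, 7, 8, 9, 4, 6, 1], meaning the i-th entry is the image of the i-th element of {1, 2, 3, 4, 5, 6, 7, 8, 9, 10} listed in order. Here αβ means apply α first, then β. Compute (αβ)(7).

5

(αβ)(7) = β(α(7)). α(7) = 3, then β(3) = 5. So (αβ)(7) = 5.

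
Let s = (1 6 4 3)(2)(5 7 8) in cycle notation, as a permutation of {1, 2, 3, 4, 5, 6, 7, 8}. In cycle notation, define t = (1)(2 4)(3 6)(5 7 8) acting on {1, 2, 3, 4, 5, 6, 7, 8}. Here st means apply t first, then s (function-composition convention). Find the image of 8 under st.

First apply t: t(8) = 5, then s(5) = 7. Thus (st)(8) = 7.

7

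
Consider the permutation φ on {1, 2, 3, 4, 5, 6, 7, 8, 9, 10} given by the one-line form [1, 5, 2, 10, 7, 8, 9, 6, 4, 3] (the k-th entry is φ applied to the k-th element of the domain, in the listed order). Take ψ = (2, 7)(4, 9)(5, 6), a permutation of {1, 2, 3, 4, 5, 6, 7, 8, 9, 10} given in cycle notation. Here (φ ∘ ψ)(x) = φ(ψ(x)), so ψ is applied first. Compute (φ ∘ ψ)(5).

8

(φ ∘ ψ)(5) = φ(ψ(5)). ψ(5) = 6, then φ(6) = 8. So (φ ∘ ψ)(5) = 8.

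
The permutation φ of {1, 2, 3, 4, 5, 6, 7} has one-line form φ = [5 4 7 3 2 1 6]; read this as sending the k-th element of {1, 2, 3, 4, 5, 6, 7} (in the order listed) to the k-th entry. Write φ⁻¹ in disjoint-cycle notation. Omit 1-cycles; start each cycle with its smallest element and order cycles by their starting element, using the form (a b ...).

(1 6 7 3 4 2 5)

The cycle decomposition of φ is (1 5 2 4 3 7 6).
The inverse reverses every cycle; in canonical form, φ⁻¹ = (1 6 7 3 4 2 5).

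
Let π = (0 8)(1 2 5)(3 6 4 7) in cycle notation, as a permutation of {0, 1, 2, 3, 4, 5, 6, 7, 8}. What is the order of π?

The cycle type of π is (4, 3, 2).
Since disjoint cycles commute, ord(π) = lcm(4, 3, 2) = 12.

12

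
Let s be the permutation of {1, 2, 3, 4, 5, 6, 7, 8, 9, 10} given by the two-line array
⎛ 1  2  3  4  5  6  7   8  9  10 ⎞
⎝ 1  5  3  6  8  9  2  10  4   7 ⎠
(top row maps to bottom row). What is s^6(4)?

4

Tracing 4 → 6 → … returns to 4 after 3 steps, so 4 lies in a 3-cycle (4, 6, 9).
Powers repeat with period 3 on this cycle, and 6 mod 3 = 0, so s^6(4) = s^0(4).
So s^6(4) = 4.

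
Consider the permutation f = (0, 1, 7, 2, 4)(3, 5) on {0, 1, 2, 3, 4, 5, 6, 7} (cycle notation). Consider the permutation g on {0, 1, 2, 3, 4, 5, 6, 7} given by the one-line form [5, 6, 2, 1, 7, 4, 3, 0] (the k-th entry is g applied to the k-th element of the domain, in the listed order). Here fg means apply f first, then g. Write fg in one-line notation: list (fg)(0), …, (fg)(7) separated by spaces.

6 0 7 4 5 1 3 2

Chase each element through f then g: 0 → 1 → 6; 1 → 7 → 0; 2 → 4 → 7; 3 → 5 → 4; 4 → 0 → 5; 5 → 3 → 1; 6 → 6 → 3; 7 → 2 → 2.
Collecting the images, fg = [6 0 7 4 5 1 3 2].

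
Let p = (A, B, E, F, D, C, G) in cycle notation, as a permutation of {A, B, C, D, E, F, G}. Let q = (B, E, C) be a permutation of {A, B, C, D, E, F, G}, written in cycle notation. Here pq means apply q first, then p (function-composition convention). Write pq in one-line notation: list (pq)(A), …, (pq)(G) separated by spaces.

(pq)(x) = p(q(x)). Computing each image: p(q(A)) = p(A) = B, p(q(B)) = p(E) = F, p(q(C)) = p(B) = E, p(q(D)) = p(D) = C, p(q(E)) = p(C) = G, p(q(F)) = p(F) = D, p(q(G)) = p(G) = A.
Hence pq = [B F E C G D A].

B F E C G D A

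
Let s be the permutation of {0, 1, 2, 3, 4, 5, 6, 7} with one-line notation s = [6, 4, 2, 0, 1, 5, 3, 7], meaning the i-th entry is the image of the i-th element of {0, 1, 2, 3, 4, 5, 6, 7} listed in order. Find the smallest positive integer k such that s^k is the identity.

6

The disjoint-cycle form of s has cycle lengths 3, 2, 1, 1, 1.
The order is lcm(3, 2) = 6.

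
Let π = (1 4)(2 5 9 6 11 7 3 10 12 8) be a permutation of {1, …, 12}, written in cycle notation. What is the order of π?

10

The disjoint cycles have lengths 10, 2.
The order is lcm(10, 2) = 10.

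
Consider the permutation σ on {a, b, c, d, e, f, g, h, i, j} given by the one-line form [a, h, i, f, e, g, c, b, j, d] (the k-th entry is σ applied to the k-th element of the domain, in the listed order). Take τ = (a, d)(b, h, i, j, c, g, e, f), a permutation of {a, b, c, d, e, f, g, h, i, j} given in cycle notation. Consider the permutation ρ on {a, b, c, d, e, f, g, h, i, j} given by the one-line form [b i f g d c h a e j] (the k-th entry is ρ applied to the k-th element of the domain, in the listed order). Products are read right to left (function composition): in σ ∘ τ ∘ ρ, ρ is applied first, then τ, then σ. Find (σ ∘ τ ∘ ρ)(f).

c

Apply the permutations in order: ρ(f) = c, then τ(c) = g, then σ(g) = c. So (σ ∘ τ ∘ ρ)(f) = c.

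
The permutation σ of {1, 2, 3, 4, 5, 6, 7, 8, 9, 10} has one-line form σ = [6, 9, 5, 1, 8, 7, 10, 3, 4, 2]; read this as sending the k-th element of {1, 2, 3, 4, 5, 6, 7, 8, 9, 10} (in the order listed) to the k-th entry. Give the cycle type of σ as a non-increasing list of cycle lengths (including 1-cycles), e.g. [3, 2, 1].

The disjoint cycles are (1 6 7 10 2 9 4)(3 5 8), with lengths 7, 3 in non-increasing order.

[7, 3]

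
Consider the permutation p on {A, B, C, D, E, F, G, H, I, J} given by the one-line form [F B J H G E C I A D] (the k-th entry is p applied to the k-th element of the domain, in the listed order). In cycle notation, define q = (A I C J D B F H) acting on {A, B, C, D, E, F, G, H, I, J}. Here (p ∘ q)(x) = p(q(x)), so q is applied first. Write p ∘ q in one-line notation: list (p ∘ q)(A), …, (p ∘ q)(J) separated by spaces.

Chase each element through q then p: A → I → A; B → F → E; C → J → D; D → B → B; E → E → G; F → H → I; G → G → C; H → A → F; I → C → J; J → D → H.
So p ∘ q in one-line form is A E D B G I C F J H.

A E D B G I C F J H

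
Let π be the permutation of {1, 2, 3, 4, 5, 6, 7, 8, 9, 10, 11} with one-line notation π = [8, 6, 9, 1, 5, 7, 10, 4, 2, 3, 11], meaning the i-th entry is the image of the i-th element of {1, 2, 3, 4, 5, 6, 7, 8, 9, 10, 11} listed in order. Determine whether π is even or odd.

In disjoint-cycle form the cycle lengths are 6, 3, 1, 1.
A cycle is odd iff its length is even; π has 1 even-length cycle, so sgn(π) = (−1)^1 and π is odd.

odd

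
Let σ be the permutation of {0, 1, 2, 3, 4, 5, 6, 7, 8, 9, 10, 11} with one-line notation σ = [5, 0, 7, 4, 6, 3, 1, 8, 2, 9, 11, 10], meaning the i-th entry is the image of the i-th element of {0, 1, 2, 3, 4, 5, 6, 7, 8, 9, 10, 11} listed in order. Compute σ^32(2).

8

Tracing 2 → 7 → … returns to 2 after 3 steps, so 2 lies in a 3-cycle (2 7 8).
Powers repeat with period 3 on this cycle, and 32 mod 3 = 2, so σ^32(2) = σ^2(2).
Advancing 2 steps from 2: 2 → 7 → 8.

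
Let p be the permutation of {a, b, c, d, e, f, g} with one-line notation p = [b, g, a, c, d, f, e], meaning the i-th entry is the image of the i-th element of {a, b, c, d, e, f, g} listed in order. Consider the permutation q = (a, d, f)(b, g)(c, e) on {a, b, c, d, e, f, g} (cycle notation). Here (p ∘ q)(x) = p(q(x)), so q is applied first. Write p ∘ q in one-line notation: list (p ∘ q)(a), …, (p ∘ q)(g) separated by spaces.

For each element, apply q then p: a → d → c; b → g → e; c → e → d; d → f → f; e → c → a; f → a → b; g → b → g.
Collecting the images, p ∘ q = [c e d f a b g].

c e d f a b g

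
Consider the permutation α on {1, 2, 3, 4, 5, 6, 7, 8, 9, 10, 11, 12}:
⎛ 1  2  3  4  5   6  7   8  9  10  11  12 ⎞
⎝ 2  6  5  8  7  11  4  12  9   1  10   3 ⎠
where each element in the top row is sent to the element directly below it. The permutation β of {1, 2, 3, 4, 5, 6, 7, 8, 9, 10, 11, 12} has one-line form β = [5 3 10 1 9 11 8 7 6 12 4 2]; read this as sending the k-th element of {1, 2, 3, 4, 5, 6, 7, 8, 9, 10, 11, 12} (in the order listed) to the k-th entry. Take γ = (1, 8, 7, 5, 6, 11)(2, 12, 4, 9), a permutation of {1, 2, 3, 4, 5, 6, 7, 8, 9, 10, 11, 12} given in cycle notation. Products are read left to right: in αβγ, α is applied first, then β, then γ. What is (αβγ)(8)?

12

Chase 8: α(8) = 12; β(12) = 2; γ(2) = 12. Hence (αβγ)(8) = 12.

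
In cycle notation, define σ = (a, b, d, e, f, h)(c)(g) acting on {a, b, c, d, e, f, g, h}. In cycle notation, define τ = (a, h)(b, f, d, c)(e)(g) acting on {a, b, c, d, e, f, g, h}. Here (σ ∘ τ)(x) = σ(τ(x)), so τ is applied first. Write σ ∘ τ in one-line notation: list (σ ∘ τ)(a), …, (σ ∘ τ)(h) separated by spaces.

a h d c f e g b

For each element, apply τ then σ: a → h → a; b → f → h; c → b → d; d → c → c; e → e → f; f → d → e; g → g → g; h → a → b.
So σ ∘ τ in one-line form is a h d c f e g b.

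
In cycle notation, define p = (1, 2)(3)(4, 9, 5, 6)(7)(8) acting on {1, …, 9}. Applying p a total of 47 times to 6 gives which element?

5

6 lies in the 4-cycle (4, 9, 5, 6).
Powers repeat with period 4 on this cycle, and 47 mod 4 = 3, so p^47(6) = p^3(6).
Advancing 3 steps from 6: 6 → 4 → 9 → 5.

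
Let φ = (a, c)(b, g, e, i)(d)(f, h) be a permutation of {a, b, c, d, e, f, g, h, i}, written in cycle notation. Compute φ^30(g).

g lies in the 4-cycle (b, g, e, i).
On a 4-cycle, φ^4 is the identity, so φ^30 = φ^2 there (30 ≡ 2 mod 4).
Advancing 2 steps from g: g → e → i.

i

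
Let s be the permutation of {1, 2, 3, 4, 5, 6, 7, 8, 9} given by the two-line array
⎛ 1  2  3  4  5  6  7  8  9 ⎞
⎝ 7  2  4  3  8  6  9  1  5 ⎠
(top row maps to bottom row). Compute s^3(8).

Tracing 8 → 1 → … returns to 8 after 5 steps, so 8 lies in a 5-cycle (1 7 9 5 8).
Stepping 3 places around the cycle: 8 → 1 → 7 → 9.

9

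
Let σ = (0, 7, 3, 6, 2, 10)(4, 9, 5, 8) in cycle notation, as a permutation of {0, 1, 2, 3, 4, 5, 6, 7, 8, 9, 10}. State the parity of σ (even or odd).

The cycle lengths are 6, 4, 1.
A cycle of length ℓ contributes ℓ−1 transpositions, so σ is a product of 5 + 3 = 8 transpositions — even.

even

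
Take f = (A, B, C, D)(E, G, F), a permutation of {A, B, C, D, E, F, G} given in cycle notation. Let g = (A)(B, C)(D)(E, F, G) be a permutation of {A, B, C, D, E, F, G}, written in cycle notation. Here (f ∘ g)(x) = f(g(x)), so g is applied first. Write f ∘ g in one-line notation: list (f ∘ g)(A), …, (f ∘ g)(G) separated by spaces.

B D C A E F G

(f ∘ g)(x) = f(g(x)). Computing each image: f(g(A)) = f(A) = B, f(g(B)) = f(C) = D, f(g(C)) = f(B) = C, f(g(D)) = f(D) = A, f(g(E)) = f(F) = E, f(g(F)) = f(G) = F, f(g(G)) = f(E) = G.
Hence f ∘ g = [B D C A E F G].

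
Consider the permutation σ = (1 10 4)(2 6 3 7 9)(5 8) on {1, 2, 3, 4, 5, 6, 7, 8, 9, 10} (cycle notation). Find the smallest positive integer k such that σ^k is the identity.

The cycle type of σ is (5, 3, 2).
The order is lcm(5, 3, 2) = 30.

30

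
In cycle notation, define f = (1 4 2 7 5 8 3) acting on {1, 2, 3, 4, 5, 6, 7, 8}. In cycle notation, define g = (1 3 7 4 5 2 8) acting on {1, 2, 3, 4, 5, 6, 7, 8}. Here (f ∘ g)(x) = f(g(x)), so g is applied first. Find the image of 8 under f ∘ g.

4

g(8) = 1, then f(1) = 4; composing gives (f ∘ g)(8) = 4.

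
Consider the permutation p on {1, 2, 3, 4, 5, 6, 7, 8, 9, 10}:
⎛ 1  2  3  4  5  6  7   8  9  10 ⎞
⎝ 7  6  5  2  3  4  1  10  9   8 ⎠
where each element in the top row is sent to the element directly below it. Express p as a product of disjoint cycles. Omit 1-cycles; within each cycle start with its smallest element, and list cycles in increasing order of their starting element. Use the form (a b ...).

Iterating p from 1 gives 1 → 7 → 1; that is the 2-cycle (1 7).
Continuing from each remaining unvisited element yields (1 7)(2 6 4)(3 5)(8 10).

(1 7)(2 6 4)(3 5)(8 10)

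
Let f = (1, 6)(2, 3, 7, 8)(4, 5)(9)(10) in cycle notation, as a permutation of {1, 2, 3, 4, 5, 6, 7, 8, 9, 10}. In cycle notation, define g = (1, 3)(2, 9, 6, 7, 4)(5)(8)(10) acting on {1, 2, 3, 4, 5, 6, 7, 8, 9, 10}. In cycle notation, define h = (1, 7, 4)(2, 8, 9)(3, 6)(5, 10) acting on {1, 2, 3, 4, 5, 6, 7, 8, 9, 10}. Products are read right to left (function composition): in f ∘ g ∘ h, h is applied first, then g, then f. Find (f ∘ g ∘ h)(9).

9

Apply the permutations in order: h(9) = 2, then g(2) = 9, then f(9) = 9. So (f ∘ g ∘ h)(9) = 9.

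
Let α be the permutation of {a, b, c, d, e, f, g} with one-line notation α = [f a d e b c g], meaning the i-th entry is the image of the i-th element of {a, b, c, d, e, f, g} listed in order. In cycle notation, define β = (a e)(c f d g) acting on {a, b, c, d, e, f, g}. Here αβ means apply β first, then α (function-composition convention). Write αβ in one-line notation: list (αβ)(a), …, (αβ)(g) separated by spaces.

For each element, apply β then α: a → e → b; b → b → a; c → f → c; d → g → g; e → a → f; f → d → e; g → c → d.
So αβ in one-line form is b a c g f e d.

b a c g f e d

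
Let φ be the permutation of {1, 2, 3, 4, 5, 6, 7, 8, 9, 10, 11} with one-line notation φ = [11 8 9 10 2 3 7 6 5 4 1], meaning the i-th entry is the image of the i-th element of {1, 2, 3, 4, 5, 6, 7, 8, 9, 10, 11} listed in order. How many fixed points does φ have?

The fixed points (elements with φ(x) = x) are {7}, so there is 1.

1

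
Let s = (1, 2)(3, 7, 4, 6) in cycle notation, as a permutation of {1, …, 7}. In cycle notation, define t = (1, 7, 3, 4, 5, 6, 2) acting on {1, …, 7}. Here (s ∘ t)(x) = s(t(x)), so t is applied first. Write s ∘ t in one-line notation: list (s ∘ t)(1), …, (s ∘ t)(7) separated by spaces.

4 2 6 5 3 1 7

For each element, apply t then s: 1 → 7 → 4; 2 → 1 → 2; 3 → 4 → 6; 4 → 5 → 5; 5 → 6 → 3; 6 → 2 → 1; 7 → 3 → 7.
Collecting the images, s ∘ t = [4 2 6 5 3 1 7].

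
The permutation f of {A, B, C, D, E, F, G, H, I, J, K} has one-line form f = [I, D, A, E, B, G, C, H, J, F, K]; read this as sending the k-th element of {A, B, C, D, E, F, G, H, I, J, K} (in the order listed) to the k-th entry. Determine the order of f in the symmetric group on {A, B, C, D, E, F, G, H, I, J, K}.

6

Decomposing into disjoint cycles gives cycle lengths 6, 3, 1, 1.
Since disjoint cycles commute, ord(f) = lcm(6, 3) = 6.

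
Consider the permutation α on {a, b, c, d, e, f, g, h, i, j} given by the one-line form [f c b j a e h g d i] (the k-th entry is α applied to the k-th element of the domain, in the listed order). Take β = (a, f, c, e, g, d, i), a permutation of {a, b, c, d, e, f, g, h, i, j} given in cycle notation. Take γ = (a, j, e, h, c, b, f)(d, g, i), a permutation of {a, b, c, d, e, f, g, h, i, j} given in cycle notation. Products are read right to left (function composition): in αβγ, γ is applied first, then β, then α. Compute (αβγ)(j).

Apply the permutations in order: γ(j) = e, then β(e) = g, then α(g) = h. So (αβγ)(j) = h.

h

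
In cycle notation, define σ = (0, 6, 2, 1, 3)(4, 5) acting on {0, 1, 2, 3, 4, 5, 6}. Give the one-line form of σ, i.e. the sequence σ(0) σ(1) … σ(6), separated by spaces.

6 3 1 0 5 4 2

Image by image: 0↦6, 1↦3, 2↦1, 3↦0, 4↦5, 5↦4, 6↦2.
Listing these in domain order gives 6 3 1 0 5 4 2.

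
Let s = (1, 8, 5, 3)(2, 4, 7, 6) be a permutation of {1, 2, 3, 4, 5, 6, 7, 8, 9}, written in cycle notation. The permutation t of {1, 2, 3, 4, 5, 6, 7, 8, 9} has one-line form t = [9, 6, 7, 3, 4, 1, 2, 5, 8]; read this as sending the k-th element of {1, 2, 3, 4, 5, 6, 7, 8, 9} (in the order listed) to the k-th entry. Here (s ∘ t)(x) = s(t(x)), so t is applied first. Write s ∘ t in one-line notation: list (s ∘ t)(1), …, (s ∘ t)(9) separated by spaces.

9 2 6 1 7 8 4 3 5

(s ∘ t)(x) = s(t(x)). Computing each image: s(t(1)) = s(9) = 9, s(t(2)) = s(6) = 2, s(t(3)) = s(7) = 6, s(t(4)) = s(3) = 1, s(t(5)) = s(4) = 7, s(t(6)) = s(1) = 8, s(t(7)) = s(2) = 4, s(t(8)) = s(5) = 3, s(t(9)) = s(8) = 5.
Hence s ∘ t = [9 2 6 1 7 8 4 3 5].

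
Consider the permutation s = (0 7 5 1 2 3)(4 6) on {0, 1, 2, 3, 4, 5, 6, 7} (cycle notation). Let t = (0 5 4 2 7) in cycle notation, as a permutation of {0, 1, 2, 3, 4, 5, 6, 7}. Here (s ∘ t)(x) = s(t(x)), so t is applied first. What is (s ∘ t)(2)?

First apply t: t(2) = 7, then s(7) = 5. Thus (s ∘ t)(2) = 5.

5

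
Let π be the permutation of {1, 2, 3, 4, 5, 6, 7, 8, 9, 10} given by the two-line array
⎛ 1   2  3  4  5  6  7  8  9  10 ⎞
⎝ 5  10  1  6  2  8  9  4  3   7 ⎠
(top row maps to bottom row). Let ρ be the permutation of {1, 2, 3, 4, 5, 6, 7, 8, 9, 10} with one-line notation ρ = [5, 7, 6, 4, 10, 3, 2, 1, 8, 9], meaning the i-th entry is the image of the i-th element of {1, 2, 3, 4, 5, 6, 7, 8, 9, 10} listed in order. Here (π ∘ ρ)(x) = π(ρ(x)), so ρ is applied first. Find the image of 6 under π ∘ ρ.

1

First apply ρ: ρ(6) = 3, then π(3) = 1. Thus (π ∘ ρ)(6) = 1.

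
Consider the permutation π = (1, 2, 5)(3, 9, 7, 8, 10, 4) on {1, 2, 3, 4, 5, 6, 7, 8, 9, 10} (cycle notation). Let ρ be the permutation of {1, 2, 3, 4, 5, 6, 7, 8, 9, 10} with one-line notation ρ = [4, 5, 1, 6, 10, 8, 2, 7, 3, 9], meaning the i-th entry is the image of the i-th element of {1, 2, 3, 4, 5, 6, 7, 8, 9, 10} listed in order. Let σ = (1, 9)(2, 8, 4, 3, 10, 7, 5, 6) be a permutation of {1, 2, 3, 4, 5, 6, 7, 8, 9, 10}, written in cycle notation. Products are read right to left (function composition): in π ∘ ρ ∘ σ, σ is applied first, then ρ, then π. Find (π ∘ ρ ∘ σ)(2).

Apply the permutations in order: σ(2) = 8, then ρ(8) = 7, then π(7) = 8. So (π ∘ ρ ∘ σ)(2) = 8.

8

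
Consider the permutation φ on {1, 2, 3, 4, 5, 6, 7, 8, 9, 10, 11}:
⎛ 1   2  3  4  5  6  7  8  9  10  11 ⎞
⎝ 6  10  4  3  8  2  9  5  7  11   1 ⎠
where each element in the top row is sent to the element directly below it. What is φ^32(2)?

Tracing 2 → 10 → … returns to 2 after 5 steps, so 2 lies in a 5-cycle (1, 6, 2, 10, 11).
On a 5-cycle, φ^5 is the identity, so φ^32 = φ^2 there (32 ≡ 2 mod 5).
Stepping 2 places around the cycle: 2 → 10 → 11.

11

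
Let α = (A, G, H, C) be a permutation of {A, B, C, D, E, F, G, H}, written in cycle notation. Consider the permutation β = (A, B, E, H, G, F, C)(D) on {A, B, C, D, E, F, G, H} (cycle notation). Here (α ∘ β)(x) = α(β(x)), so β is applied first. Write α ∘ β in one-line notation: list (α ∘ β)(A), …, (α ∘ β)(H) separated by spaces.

(α ∘ β)(x) = α(β(x)). Computing each image: α(β(A)) = α(B) = B, α(β(B)) = α(E) = E, α(β(C)) = α(A) = G, α(β(D)) = α(D) = D, α(β(E)) = α(H) = C, α(β(F)) = α(C) = A, α(β(G)) = α(F) = F, α(β(H)) = α(G) = H.
Hence α ∘ β = [B E G D C A F H].

B E G D C A F H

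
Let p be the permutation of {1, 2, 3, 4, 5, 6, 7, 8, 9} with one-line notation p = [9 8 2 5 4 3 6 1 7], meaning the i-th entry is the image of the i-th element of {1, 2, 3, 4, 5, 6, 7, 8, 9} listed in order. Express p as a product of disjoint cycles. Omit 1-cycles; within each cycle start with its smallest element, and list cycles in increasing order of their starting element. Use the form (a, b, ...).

(1, 9, 7, 6, 3, 2, 8)(4, 5)

Start at 1 and follow images: 1 → 9 → 7 → 6 → 3 → 2 → 8 → 1, giving the cycle (1, 9, 7, 6, 3, 2, 8).
Repeating from the next unused element and collecting all non-trivial cycles gives (1, 9, 7, 6, 3, 2, 8)(4, 5).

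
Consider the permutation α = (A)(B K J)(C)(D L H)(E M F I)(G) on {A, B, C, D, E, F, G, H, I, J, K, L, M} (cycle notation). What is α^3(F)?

F lies in the 4-cycle (E M F I).
Advancing 3 steps from F: F → I → E → M.

M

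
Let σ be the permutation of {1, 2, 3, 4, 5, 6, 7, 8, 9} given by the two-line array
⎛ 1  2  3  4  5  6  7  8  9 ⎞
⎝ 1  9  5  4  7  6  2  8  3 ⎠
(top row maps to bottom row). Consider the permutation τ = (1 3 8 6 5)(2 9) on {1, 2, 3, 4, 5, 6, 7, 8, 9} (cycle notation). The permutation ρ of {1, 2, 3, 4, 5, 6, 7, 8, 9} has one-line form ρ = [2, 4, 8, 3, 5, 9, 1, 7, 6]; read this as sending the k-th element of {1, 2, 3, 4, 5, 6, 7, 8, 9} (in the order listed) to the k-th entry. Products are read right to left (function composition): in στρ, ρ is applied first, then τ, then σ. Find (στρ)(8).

Apply the permutations in order: ρ(8) = 7, then τ(7) = 7, then σ(7) = 2. So (στρ)(8) = 2.

2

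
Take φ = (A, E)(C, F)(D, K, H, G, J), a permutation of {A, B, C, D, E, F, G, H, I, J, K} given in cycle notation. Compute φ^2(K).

K lies in the 5-cycle (D, K, H, G, J).
Advancing 2 steps from K: K → H → G.

G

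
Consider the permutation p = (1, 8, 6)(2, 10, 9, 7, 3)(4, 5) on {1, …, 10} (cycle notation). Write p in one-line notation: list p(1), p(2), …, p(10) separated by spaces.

8 10 2 5 4 1 3 6 7 9

Image by image: 1→8, 2→10, 3→2, 4→5, 5→4, 6→1, 7→3, 8→6, 9→7, 10→9.
So the one-line form is 8 10 2 5 4 1 3 6 7 9.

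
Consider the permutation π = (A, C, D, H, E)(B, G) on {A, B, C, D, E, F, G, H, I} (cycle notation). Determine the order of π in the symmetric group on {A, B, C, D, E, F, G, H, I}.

The cycle type of π is (5, 2, 1, 1).
The order is lcm(5, 2) = 10.

10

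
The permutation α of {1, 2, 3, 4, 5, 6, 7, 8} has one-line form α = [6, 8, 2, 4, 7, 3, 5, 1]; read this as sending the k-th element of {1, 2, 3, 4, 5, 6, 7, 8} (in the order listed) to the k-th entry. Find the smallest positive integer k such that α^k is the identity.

The disjoint-cycle form of α has cycle lengths 5, 2, 1.
The order of α is the least common multiple of its cycle lengths: lcm(5, 2) = 10.

10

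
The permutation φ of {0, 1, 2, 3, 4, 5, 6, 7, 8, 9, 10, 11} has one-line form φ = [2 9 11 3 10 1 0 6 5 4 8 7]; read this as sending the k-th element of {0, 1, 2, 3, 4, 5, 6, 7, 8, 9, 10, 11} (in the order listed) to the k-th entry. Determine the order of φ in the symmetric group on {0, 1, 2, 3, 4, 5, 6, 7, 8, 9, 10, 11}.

Writing φ as disjoint cycles, the cycle lengths are 6, 5, 1.
The order is lcm(6, 5) = 30.

30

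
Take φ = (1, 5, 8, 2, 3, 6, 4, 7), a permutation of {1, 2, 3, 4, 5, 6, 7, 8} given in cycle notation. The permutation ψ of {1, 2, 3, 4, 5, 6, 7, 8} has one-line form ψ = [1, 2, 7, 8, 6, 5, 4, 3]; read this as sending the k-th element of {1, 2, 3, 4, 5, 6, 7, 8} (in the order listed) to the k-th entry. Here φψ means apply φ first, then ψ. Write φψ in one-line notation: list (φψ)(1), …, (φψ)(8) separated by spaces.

6 7 5 4 3 8 1 2

For each element, apply φ then ψ: 1 → 5 → 6; 2 → 3 → 7; 3 → 6 → 5; 4 → 7 → 4; 5 → 8 → 3; 6 → 4 → 8; 7 → 1 → 1; 8 → 2 → 2.
So φψ in one-line form is 6 7 5 4 3 8 1 2.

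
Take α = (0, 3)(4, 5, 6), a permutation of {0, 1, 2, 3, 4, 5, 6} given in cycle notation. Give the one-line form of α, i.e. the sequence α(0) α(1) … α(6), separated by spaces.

Each element maps to the next entry in its cycle (wrapping to the front): 0↦3, 1↦1, 2↦2, 3↦0, 4↦5, 5↦6, 6↦4.
So the one-line form is 3 1 2 0 5 6 4.

3 1 2 0 5 6 4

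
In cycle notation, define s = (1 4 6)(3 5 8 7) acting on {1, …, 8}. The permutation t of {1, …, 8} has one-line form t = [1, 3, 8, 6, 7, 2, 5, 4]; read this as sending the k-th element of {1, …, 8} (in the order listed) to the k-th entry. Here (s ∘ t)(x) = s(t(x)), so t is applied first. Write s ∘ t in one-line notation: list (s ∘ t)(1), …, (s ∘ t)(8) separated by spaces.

For each element, apply t then s: 1 → 1 → 4; 2 → 3 → 5; 3 → 8 → 7; 4 → 6 → 1; 5 → 7 → 3; 6 → 2 → 2; 7 → 5 → 8; 8 → 4 → 6.
Collecting the images, s ∘ t = [4 5 7 1 3 2 8 6].

4 5 7 1 3 2 8 6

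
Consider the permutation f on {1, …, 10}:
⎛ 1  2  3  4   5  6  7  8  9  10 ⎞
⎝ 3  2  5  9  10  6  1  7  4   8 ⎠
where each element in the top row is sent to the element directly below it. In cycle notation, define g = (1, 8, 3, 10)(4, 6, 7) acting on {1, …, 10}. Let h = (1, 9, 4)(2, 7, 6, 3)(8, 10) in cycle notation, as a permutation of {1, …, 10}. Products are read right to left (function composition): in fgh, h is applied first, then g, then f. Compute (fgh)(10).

(fgh)(10) = f(g(h(10))). h(10) = 8, then g(8) = 3, then f(3) = 5, so the result is 5.

5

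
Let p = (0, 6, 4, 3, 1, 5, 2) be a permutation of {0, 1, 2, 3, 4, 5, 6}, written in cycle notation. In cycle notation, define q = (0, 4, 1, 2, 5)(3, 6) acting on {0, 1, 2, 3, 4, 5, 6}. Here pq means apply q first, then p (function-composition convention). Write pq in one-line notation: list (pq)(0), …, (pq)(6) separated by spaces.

For each element, apply q then p: 0 → 4 → 3; 1 → 2 → 0; 2 → 5 → 2; 3 → 6 → 4; 4 → 1 → 5; 5 → 0 → 6; 6 → 3 → 1.
Collecting the images, pq = [3 0 2 4 5 6 1].

3 0 2 4 5 6 1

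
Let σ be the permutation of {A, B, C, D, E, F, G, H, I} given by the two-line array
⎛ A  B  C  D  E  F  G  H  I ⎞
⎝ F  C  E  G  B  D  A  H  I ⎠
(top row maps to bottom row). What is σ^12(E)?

E

Tracing E → B → … returns to E after 3 steps, so E lies in a 3-cycle (B C E).
On a 3-cycle, σ^3 is the identity, so σ^12 = σ^0 there (12 ≡ 0 mod 3).
So σ^12(E) = E.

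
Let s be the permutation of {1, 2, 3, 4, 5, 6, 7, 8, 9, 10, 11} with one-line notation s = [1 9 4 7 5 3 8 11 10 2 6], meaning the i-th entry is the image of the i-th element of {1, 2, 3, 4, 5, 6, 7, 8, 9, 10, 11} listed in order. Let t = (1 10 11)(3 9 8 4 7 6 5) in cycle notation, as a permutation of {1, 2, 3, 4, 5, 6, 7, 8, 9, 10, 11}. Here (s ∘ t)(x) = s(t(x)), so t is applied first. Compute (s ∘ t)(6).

5

First apply t: t(6) = 5, then s(5) = 5. Thus (s ∘ t)(6) = 5.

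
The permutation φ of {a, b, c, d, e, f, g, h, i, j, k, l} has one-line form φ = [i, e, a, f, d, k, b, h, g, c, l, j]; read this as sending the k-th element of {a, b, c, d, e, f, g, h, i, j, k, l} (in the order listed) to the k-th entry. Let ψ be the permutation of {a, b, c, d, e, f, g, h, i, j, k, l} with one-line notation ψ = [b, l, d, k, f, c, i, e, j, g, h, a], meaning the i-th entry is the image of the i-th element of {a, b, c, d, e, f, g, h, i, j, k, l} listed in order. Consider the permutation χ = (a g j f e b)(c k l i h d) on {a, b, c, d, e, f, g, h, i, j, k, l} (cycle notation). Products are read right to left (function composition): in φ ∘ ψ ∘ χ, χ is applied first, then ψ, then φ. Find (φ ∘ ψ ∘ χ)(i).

d

(φ ∘ ψ ∘ χ)(i) = φ(ψ(χ(i))). χ(i) = h, then ψ(h) = e, then φ(e) = d, so the result is d.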